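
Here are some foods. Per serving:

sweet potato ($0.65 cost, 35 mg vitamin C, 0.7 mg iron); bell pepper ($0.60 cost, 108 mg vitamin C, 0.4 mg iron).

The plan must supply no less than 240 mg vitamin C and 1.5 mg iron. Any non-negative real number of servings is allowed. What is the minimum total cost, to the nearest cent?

$1.82

Minimising a linear cost over {vitamin C ≥ 240, iron ≥ 1.5, servings ≥ 0} — the optimum is at a vertex, using one or two foods.
sweet potato only: max(240/35, 1.5/0.7) = 6.857 servings → $4.46.
bell pepper only: max(240/108, 1.5/0.4) = 3.75 servings → $2.25.
sweet potato + bell pepper with both tight: 1.071 servings and 1.875 servings → $1.82.
The minimum over all feasible corners is $1.82.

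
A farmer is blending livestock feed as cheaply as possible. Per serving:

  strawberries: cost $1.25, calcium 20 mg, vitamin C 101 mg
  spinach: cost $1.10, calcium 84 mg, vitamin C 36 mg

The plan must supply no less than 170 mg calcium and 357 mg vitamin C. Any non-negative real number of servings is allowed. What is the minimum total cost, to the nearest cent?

$5.26

This is a tiny linear program; its minimum lies at a vertex of the feasible set. List the vertices and price them.
strawberries only: max(170/20, 357/101) = 8.5 servings → $10.62.
spinach only: max(170/84, 357/36) = 9.917 servings → $10.91.
strawberries + spinach with both tight: 3.074 servings and 1.292 servings → $5.26.
So the least-cost plan costs $5.26.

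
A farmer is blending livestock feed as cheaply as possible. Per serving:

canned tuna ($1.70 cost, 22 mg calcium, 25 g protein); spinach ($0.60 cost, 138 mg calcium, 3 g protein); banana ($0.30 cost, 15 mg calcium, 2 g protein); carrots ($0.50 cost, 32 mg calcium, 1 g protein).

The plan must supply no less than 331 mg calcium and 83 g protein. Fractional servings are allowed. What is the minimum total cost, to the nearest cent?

With two linear requirements the optimum uses one or two foods; enumerate the corners.
canned tuna only: max(331/22, 83/25) = 15.05 servings → $25.58.
spinach only: max(331/138, 83/3) = 27.67 servings → $16.60.
banana only: max(331/15, 83/2) = 41.5 servings → $12.45.
carrots only: max(331/32, 83/1) = 83 servings → $41.50.
canned tuna + spinach with both tight: 3.091 servings and 1.906 servings → $6.40.
canned tuna + banana with both tight: 1.761 servings and 19.48 servings → $8.84.
canned tuna + carrots with both tight: 2.988 servings and 8.289 servings → $9.22.
spinach + banana with both targets exact would need a negative amount; discard.
spinach + carrots with both targets exact would need a negative amount; discard.
banana + carrots with both targets exact would need a negative amount; discard.
The minimum over all feasible corners is $6.40.

$6.40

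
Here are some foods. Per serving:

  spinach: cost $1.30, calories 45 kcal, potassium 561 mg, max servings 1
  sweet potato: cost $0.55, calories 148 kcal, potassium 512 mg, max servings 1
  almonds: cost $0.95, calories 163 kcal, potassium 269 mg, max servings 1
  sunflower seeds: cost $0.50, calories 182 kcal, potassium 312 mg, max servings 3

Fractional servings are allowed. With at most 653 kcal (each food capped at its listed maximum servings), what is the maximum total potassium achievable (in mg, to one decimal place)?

1861.6 mg

Potassium per kcal: spinach 12.47, sweet potato 3.459, sunflower seeds 1.714, almonds 1.65.
Take 1 serving of spinach: uses 45 kcal, +561.0 mg potassium (running total 561.0 mg).
Take 1 serving of sweet potato: uses 148 kcal, +512.0 mg potassium (running total 1073.0 mg).
Take 2.527 servings of sunflower seeds: uses 460 kcal, +788.6 mg potassium (running total 1861.6 mg).
Greedy by best ratio exhausts the calories allowance optimally: 1861.6 mg.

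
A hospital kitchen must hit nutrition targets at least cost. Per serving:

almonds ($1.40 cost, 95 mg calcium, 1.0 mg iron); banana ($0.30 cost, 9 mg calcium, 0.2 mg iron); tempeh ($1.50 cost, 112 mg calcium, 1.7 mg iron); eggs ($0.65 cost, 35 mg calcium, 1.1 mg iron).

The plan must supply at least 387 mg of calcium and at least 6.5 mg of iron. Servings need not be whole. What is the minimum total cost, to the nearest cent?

$5.38

With two linear requirements the optimum uses one or two foods; enumerate the corners.
almonds only: max(387/95, 6.5/1.0) = 6.5 servings → $9.10.
banana only: max(387/9, 6.5/0.2) = 43 servings → $12.90.
tempeh only: max(387/112, 6.5/1.7) = 3.824 servings → $5.74.
eggs only: max(387/35, 6.5/1.1) = 11.06 servings → $7.19.
almonds + banana with both tight: 1.89 servings and 23.05 servings → $9.56.
almonds + tempeh with both targets exact would need a negative amount; discard.
almonds + eggs with both tight: 2.852 servings and 3.317 servings → $6.15.
banana + tempeh with both tight: 9.873 servings and 2.662 servings → $6.95.
banana + eggs with both targets exact would need a negative amount; discard.
tempeh + eggs with both tight: 3.111 servings and 1.1 servings → $5.38.
So the least-cost plan costs $5.38.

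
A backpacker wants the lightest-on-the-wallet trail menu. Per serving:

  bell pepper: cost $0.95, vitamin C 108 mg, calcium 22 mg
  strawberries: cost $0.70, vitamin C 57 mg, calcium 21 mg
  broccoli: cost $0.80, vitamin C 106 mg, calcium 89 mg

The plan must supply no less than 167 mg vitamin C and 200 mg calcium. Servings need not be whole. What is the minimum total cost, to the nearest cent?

$1.80

bell pepper only: max(167/108, 200/22) = 9.091 servings → $8.64.
strawberries only: max(167/57, 200/21) = 9.524 servings → $6.67.
broccoli only: max(167/106, 200/89) = 2.247 servings → $1.80.
bell pepper + strawberries: the both-tight solution has a negative serving — not a feasible corner.
bell pepper + broccoli with both targets exact would need a negative amount; discard.
strawberries + broccoli with both targets exact would need a negative amount; discard.
Cheapest feasible corner: $1.80.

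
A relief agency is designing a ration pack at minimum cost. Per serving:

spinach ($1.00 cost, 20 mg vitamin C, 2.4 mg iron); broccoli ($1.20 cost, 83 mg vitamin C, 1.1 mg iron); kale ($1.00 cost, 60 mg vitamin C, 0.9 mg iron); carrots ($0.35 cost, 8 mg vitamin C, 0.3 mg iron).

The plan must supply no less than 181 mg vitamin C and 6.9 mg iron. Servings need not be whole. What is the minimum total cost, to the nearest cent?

This is a tiny linear program; its minimum lies at a vertex of the feasible set. List the vertices and price them.
spinach only: max(181/20, 6.9/2.4) = 9.05 servings → $9.05.
broccoli only: max(181/83, 6.9/1.1) = 6.273 servings → $7.53.
kale only: max(181/60, 6.9/0.9) = 7.667 servings → $7.67.
carrots only: max(181/8, 6.9/0.3) = 23 servings → $8.05.
spinach + broccoli with both tight: 2.108 servings and 1.673 servings → $4.12.
spinach + kale with both tight: 1.993 servings and 2.352 servings → $4.35.
spinach + carrots with both tight: 0.06818 servings and 22.45 servings → $7.93.
broccoli + kale with both targets exact would need a negative amount; discard.
broccoli + carrots: the both-tight solution has a negative serving — not a feasible corner.
kale + carrots: the both-tight solution has a negative serving — not a feasible corner.
So the least-cost plan costs $4.12.

$4.12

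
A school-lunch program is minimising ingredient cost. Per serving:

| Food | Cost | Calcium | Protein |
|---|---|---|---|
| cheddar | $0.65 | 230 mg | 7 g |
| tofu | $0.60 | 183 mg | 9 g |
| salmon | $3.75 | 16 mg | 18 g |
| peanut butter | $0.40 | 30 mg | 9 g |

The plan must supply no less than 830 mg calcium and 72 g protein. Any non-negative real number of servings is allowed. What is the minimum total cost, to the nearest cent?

$3.97

Minimising a linear cost over {calcium ≥ 830, protein ≥ 72, servings ≥ 0} — the optimum is at a vertex, using one or two foods.
cheddar only: max(830/230, 72/7) = 10.29 servings → $6.69.
tofu only: max(830/183, 72/9) = 8 servings → $4.80.
salmon only: max(830/16, 72/18) = 51.88 servings → $194.53.
peanut butter only: max(830/30, 72/9) = 27.67 servings → $11.07.
cheddar + tofu with both targets exact would need a negative amount; discard.
cheddar + salmon with both tight: 3.423 servings and 2.669 servings → $12.23.
cheddar + peanut butter with both tight: 2.855 servings and 5.78 servings → $4.17.
tofu + salmon with both tight: 4.377 servings and 1.811 servings → $9.42.
tofu + peanut butter with both tight: 3.856 servings and 4.144 servings → $3.97.
salmon + peanut butter with both targets exact would need a negative amount; discard.
Cheapest feasible corner: $3.97.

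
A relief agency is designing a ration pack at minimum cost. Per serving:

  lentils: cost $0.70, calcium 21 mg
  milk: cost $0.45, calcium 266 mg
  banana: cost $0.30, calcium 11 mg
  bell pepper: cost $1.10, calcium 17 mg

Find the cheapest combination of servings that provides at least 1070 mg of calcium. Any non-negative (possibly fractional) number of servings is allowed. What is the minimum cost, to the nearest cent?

Cost per mg of calcium: milk $0.0017, banana $0.0273, lentils $0.0333, bell pepper $0.0647.
With no serving limits, use only milk: 1070 mg / 266 mg = 4.023 servings × $0.45 = $1.81.

$1.81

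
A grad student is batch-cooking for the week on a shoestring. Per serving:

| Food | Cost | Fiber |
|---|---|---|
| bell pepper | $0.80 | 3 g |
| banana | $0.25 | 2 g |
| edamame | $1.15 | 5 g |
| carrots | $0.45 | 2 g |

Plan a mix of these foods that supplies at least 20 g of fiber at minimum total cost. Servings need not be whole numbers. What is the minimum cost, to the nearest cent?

$2.50

Cost per g of fiber: banana $0.1250, carrots $0.2250, edamame $0.2300, bell pepper $0.2667.
With no serving limits, use only banana: 20 g / 2 g = 10 servings × $0.25 = $2.50.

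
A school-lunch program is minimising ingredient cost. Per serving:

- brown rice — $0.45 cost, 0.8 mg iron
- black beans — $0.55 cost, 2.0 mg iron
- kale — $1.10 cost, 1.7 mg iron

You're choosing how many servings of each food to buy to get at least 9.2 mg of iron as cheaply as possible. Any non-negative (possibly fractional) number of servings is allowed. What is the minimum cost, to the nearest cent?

$2.53

Cost per mg of iron: black beans $0.2750, brown rice $0.5625, kale $0.6471.
With no serving limits, use only black beans: 9.2 mg / 2.0 mg = 4.6 servings × $0.55 = $2.53.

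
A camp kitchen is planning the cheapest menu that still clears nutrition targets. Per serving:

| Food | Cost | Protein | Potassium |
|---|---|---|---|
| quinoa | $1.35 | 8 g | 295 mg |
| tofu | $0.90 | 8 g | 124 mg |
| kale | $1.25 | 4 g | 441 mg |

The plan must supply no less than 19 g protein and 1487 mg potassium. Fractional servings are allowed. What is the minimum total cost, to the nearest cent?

For a min-cost LP with two ≥-constraints, a basic feasible solution has at most two positive variables.
quinoa only: max(19/8, 1487/295) = 5.041 servings → $6.80.
tofu only: max(19/8, 1487/124) = 11.99 servings → $10.79.
kale only: max(19/4, 1487/441) = 4.75 servings → $5.94.
quinoa + tofu: the both-tight solution has a negative serving — not a feasible corner.
quinoa + kale with both tight: 1.035 servings and 2.679 servings → $4.75.
tofu + kale with both tight: 0.8018 servings and 3.146 servings → $4.65.
Cheapest feasible corner: $4.65.

$4.65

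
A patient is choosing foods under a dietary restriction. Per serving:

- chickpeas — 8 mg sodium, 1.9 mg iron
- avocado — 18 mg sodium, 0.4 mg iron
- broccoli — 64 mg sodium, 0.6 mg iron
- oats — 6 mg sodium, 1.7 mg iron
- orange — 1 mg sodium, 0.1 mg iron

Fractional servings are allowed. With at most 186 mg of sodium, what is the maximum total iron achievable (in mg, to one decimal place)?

52.7 mg

Iron per mg sodium: oats 0.2833, chickpeas 0.2375, orange 0.1, avocado 0.02222, broccoli 0.009375.
With no serving limits, spend the whole sodium allowance on oats: 186 mg / 6 mg × 1.7 mg = 52.7 mg.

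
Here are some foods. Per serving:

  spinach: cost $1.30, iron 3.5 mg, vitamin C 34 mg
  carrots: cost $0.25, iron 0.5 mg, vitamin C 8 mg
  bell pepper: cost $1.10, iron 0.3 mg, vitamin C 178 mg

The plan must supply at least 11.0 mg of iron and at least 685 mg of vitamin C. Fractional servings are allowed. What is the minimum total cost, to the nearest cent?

An LP optimum is at a vertex; with two nutrient constraints at most two foods are used. Check each candidate.
spinach only: max(11.0/3.5, 685/34) = 20.15 servings → $26.19.
carrots only: max(11.0/0.5, 685/8) = 85.62 servings → $21.41.
bell pepper only: max(11.0/0.3, 685/178) = 36.67 servings → $40.33.
spinach + carrots: the both-tight solution has a negative serving — not a feasible corner.
spinach + bell pepper with both tight: 2.86 servings and 3.302 servings → $7.35.
carrots + bell pepper with both tight: 20.24 servings and 2.939 servings → $8.29.
Cheapest feasible corner: $7.35.

$7.35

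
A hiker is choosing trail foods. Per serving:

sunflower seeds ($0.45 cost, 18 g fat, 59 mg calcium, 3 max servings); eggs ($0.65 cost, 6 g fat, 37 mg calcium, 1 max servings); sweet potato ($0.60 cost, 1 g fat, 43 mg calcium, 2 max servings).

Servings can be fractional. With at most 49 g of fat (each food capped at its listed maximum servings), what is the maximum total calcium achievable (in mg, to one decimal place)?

257.4 mg

Calcium per g fat: sweet potato 43, eggs 6.167, sunflower seeds 3.278.
Take 2 servings of sweet potato: uses 2 g fat, +86.0 mg calcium (running total 86.0 mg).
Take 1 serving of eggs: uses 6 g fat, +37.0 mg calcium (running total 123.0 mg).
Take 2.278 servings of sunflower seeds: uses 41 g fat, +134.4 mg calcium (running total 257.4 mg).
Filling greedily by calcium-per-g fat is optimal for one linear limit, giving 257.4 mg.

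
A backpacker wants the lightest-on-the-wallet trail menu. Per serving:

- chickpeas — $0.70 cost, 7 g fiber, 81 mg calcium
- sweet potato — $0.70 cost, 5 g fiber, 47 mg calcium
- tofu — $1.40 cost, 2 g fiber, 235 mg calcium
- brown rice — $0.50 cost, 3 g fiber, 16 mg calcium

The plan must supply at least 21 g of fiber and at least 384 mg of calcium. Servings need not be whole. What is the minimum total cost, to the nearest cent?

With two linear requirements the optimum uses one or two foods; enumerate the corners.
chickpeas only: max(21/7, 384/81) = 4.741 servings → $3.32.
sweet potato only: max(21/5, 384/47) = 8.17 servings → $5.72.
tofu only: max(21/2, 384/235) = 10.5 servings → $14.70.
brown rice only: max(21/3, 384/16) = 24 servings → $12.00.
chickpeas + sweet potato with both targets exact would need a negative amount; discard.
chickpeas + tofu with both tight: 2.81 servings and 0.6655 servings → $2.90.
chickpeas + brown rice: intersection lies outside the first quadrant.
sweet potato + tofu with both tight: 3.855 servings and 0.8631 servings → $3.91.
sweet potato + brown rice with both targets exact would need a negative amount; discard.
tofu + brown rice with both tight: 1.212 servings and 6.192 servings → $4.79.
So the least-cost plan costs $2.90.

$2.90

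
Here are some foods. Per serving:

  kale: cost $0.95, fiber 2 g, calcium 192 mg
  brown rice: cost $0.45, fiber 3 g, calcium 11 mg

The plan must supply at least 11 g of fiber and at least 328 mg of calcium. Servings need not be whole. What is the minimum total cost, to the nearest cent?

Check every corner: each single food scaled to meet both minima, and each pair solved so both constraints bind.
kale only: max(11/2, 328/192) = 5.5 servings → $5.22.
brown rice only: max(11/3, 328/11) = 29.82 servings → $13.42.
kale + brown rice with both tight: 1.558 servings and 2.628 servings → $2.66.
The minimum over all feasible corners is $2.66.

$2.66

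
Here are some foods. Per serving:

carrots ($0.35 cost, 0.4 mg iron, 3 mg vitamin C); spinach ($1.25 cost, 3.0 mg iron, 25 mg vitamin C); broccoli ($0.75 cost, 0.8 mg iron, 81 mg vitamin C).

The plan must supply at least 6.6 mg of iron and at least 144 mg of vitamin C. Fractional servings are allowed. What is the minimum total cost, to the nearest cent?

$3.25

An LP optimum is at a vertex; with two nutrient constraints at most two foods are used. Check each candidate.
carrots only: max(6.6/0.4, 144/3) = 48 servings → $16.80.
spinach only: max(6.6/3.0, 144/25) = 5.76 servings → $7.20.
broccoli only: max(6.6/0.8, 144/81) = 8.25 servings → $6.19.
carrots + spinach: the both-tight solution has a negative serving — not a feasible corner.
carrots + broccoli with both tight: 13.98 servings and 1.26 servings → $5.84.
spinach + broccoli with both tight: 1.881 servings and 1.197 servings → $3.25.
The minimum over all feasible corners is $3.25.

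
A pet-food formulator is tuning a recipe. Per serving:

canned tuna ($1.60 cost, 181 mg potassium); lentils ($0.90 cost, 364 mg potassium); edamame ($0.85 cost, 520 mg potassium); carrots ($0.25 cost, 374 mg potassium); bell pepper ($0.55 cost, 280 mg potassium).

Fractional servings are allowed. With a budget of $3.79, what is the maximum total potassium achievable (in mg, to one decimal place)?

5669.8 mg

Potassium per dollar: carrots 1496, edamame 611.8, bell pepper 509.1, lentils 404.4, canned tuna 113.1.
With no serving limits, spend the whole cost allowance on carrots: $3.79 / $0.25 × 374 mg = 5669.8 mg.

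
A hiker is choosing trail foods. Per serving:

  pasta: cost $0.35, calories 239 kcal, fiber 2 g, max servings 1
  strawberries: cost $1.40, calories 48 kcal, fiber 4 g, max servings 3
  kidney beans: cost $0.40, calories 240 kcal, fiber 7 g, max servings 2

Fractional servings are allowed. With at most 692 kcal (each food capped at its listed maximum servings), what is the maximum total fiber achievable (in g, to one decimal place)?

26.6 g

Fiber per kcal: strawberries 0.08333, kidney beans 0.02917, pasta 0.008368.
Take 3 servings of strawberries: uses 144 kcal, +12.0 g fiber (running total 12.0 g).
Take 2 servings of kidney beans: uses 480 kcal, +14.0 g fiber (running total 26.0 g).
Take 0.2845 servings of pasta: uses 68 kcal, +0.6 g fiber (running total 26.6 g).
Greedy by best ratio exhausts the calories allowance optimally: 26.6 g.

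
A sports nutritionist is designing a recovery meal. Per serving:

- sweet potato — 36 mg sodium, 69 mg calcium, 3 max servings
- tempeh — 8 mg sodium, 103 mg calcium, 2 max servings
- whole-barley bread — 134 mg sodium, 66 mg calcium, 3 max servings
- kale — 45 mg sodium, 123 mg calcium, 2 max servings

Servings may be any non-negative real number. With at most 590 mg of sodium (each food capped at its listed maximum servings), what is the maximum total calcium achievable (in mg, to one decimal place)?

Calcium per mg sodium: tempeh 12.88, kale 2.733, sweet potato 1.917, whole-barley bread 0.4925.
Take 2 servings of tempeh: uses 16 mg sodium, +206.0 mg calcium (running total 206.0 mg).
Take 2 servings of kale: uses 90 mg sodium, +246.0 mg calcium (running total 452.0 mg).
Take 3 servings of sweet potato: uses 108 mg sodium, +207.0 mg calcium (running total 659.0 mg).
Take 2.806 servings of whole-barley bread: uses 376 mg sodium, +185.2 mg calcium (running total 844.2 mg).
Greedy by best ratio exhausts the sodium allowance optimally: 844.2 mg.

844.2 mg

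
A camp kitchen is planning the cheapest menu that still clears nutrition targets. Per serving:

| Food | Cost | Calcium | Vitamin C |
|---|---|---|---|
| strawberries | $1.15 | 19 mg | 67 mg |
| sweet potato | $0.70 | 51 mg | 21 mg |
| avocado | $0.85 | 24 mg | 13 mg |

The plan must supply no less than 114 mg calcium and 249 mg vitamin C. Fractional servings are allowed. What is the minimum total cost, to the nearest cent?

$4.60

This is a tiny linear program; its minimum lies at a vertex of the feasible set. List the vertices and price them.
strawberries only: max(114/19, 249/67) = 6 servings → $6.90.
sweet potato only: max(114/51, 249/21) = 11.86 servings → $8.30.
avocado only: max(114/24, 249/13) = 19.15 servings → $16.28.
strawberries + sweet potato with both tight: 3.415 servings and 0.9632 servings → $4.60.
strawberries + avocado with both tight: 3.302 servings and 2.136 servings → $5.61.
sweet potato + avocado with both targets exact would need a negative amount; discard.
The minimum over all feasible corners is $4.60.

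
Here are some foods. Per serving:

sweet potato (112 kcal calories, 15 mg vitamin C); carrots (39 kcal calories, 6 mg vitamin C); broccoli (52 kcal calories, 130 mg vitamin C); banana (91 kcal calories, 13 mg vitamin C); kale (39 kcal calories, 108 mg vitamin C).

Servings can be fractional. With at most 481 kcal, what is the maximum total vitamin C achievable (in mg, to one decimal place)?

Vitamin C per kcal: kale 2.769, broccoli 2.5, carrots 0.1538, banana 0.1429, sweet potato 0.1339.
With no serving limits, spend the whole calories allowance on kale: 481 kcal / 39 kcal × 108 mg = 1332.0 mg.

1332.0 mg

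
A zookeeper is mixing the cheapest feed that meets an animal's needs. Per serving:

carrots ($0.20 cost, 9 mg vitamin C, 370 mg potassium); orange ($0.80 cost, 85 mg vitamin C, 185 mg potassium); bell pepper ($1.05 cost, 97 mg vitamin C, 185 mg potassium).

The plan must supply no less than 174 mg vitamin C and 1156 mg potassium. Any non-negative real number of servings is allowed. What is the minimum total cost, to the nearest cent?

This is a tiny linear program; its minimum lies at a vertex of the feasible set. List the vertices and price them.
carrots only: max(174/9, 1156/370) = 19.33 servings → $3.87.
orange only: max(174/85, 1156/185) = 6.249 servings → $5.00.
bell pepper only: max(174/97, 1156/185) = 6.249 servings → $6.56.
carrots + orange with both tight: 2.218 servings and 1.812 servings → $1.89.
carrots + bell pepper with both tight: 2.336 servings and 1.577 servings → $2.12.
orange + bell pepper: intersection lies outside the first quadrant.
So the least-cost plan costs $1.89.

$1.89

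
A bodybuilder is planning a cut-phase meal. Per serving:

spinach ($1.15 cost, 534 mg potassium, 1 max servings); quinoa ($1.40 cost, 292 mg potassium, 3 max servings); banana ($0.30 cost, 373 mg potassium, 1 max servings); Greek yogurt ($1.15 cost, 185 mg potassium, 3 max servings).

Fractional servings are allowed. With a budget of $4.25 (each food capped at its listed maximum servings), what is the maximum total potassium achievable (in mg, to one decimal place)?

1491.0 mg

Potassium per dollar: banana 1243, spinach 464.3, quinoa 208.6, Greek yogurt 160.9.
Take 1 serving of banana: spends $0.30, +373.0 mg potassium (running total 373.0 mg).
Take 1 serving of spinach: spends $1.15, +534.0 mg potassium (running total 907.0 mg).
Take 2 servings of quinoa: spends $2.80, +584.0 mg potassium (running total 1491.0 mg).
Greedy by best ratio exhausts the cost allowance optimally: 1491.0 mg.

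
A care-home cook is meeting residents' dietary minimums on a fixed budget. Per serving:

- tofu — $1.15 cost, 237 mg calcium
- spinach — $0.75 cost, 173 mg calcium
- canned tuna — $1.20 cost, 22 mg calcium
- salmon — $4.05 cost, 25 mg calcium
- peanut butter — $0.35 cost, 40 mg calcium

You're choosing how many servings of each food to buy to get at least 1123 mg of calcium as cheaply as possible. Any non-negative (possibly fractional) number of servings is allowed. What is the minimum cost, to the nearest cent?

Cost per mg of calcium: spinach $0.0043, tofu $0.0049, peanut butter $0.0088, canned tuna $0.0545, salmon $0.1620.
With no serving limits, use only spinach: 1123 mg / 173 mg = 6.491 servings × $0.75 = $4.87.

$4.87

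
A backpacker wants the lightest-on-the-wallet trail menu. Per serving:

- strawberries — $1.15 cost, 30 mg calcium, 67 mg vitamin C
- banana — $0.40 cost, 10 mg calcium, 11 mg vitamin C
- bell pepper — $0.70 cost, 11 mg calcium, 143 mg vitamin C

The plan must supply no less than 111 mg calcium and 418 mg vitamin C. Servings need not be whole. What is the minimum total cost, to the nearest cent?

$4.65

Minimising a linear cost over {calcium ≥ 111, vitamin C ≥ 418, servings ≥ 0} — the optimum is at a vertex, using one or two foods.
strawberries only: max(111/30, 418/67) = 6.239 servings → $7.17.
banana only: max(111/10, 418/11) = 38 servings → $15.20.
bell pepper only: max(111/11, 418/143) = 10.09 servings → $7.06.
strawberries + banana: intersection lies outside the first quadrant.
strawberries + bell pepper with both tight: 3.173 servings and 1.436 servings → $4.65.
banana + bell pepper with both tight: 8.613 servings and 2.261 servings → $5.03.
Cheapest feasible corner: $4.65.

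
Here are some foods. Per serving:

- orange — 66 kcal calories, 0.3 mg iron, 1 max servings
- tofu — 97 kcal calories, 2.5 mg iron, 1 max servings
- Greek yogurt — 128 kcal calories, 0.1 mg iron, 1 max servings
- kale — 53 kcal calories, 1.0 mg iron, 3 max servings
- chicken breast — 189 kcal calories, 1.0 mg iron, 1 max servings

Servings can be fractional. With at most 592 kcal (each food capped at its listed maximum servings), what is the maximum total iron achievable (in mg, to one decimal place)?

Iron per kcal: tofu 0.02577, kale 0.01887, chicken breast 0.005291, orange 0.004545, Greek yogurt 0.0007813.
Take 1 serving of tofu: uses 97 kcal, +2.5 mg iron (running total 2.5 mg).
Take 3 servings of kale: uses 159 kcal, +3.0 mg iron (running total 5.5 mg).
Take 1 serving of chicken breast: uses 189 kcal, +1.0 mg iron (running total 6.5 mg).
Take 1 serving of orange: uses 66 kcal, +0.3 mg iron (running total 6.8 mg).
Take 0.6328 servings of Greek yogurt: uses 81 kcal, +0.1 mg iron (running total 6.9 mg).
Greedy by best ratio exhausts the calories allowance optimally: 6.9 mg.

6.9 mg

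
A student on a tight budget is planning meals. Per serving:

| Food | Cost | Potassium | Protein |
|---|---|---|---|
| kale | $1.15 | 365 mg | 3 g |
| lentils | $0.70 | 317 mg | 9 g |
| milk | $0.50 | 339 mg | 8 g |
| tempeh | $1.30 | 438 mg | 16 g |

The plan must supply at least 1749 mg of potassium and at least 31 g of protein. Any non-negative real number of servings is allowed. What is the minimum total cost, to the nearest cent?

$2.58

A basic optimal solution has at most two foods positive. Try each food alone and each pair with both targets met exactly.
kale only: max(1749/365, 31/3) = 10.33 servings → $11.88.
lentils only: max(1749/317, 31/9) = 5.517 servings → $3.86.
milk only: max(1749/339, 31/8) = 5.159 servings → $2.58.
tempeh only: max(1749/438, 31/16) = 3.993 servings → $5.19.
kale + lentils with both tight: 2.534 servings and 2.6 servings → $4.73.
kale + milk with both tight: 1.83 servings and 3.189 servings → $3.70.
kale + tempeh with both tight: 3.183 servings and 1.341 servings → $5.40.
lentils + milk with both targets exact would need a negative amount; discard.
lentils + tempeh: intersection lies outside the first quadrant.
milk + tempeh: the both-tight solution has a negative serving — not a feasible corner.
So the least-cost plan costs $2.58.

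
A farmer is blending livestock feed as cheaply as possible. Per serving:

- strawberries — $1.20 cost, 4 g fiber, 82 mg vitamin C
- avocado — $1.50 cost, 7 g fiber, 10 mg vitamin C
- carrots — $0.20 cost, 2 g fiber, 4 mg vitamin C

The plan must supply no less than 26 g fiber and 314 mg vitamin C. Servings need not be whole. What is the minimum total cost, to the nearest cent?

At the optimum either one food covers both requirements or two foods hit both targets exactly; no other combination can be cheaper.
strawberries only: max(26/4, 314/82) = 6.5 servings → $7.80.
avocado only: max(26/7, 314/10) = 31.4 servings → $47.10.
carrots only: max(26/2, 314/4) = 78.5 servings → $15.70.
strawberries + avocado with both tight: 3.629 servings and 1.64 servings → $6.82.
strawberries + carrots with both tight: 3.541 servings and 5.919 servings → $5.43.
avocado + carrots: intersection lies outside the first quadrant.
So the least-cost plan costs $5.43.

$5.43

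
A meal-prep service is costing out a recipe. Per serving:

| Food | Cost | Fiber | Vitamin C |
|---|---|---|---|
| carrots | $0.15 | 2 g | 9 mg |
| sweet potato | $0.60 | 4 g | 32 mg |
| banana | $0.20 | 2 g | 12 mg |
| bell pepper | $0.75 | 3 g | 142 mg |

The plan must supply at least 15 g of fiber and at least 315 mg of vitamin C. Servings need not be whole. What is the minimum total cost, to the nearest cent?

$2.14

With two linear requirements the optimum uses one or two foods; enumerate the corners.
carrots only: max(15/2, 315/9) = 35 servings → $5.25.
sweet potato only: max(15/4, 315/32) = 9.844 servings → $5.91.
banana only: max(15/2, 315/12) = 26.25 servings → $5.25.
bell pepper only: max(15/3, 315/142) = 5 servings → $3.75.
carrots + sweet potato: the both-tight solution has a negative serving — not a feasible corner.
carrots + banana: intersection lies outside the first quadrant.
carrots + bell pepper with both tight: 4.611 servings and 1.926 servings → $2.14.
sweet potato + banana with both targets exact would need a negative amount; discard.
sweet potato + bell pepper with both tight: 2.511 servings and 1.653 servings → $2.75.
banana + bell pepper with both tight: 4.778 servings and 1.815 servings → $2.32.
So the least-cost plan costs $2.14.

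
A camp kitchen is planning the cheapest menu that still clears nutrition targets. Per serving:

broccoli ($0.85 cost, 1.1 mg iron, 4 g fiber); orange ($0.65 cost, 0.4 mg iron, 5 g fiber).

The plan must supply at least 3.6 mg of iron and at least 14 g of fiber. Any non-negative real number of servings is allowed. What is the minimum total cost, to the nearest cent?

$2.87

broccoli only: max(3.6/1.1, 14/4) = 3.5 servings → $2.98.
orange only: max(3.6/0.4, 14/5) = 9 servings → $5.85.
broccoli + orange with both tight: 3.179 servings and 0.2564 servings → $2.87.
So the least-cost plan costs $2.87.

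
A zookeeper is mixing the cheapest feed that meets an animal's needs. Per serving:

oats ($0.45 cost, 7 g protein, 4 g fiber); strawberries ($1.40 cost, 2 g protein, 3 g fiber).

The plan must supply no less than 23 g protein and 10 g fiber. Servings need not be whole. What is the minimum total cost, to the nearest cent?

This is a tiny linear program; its minimum lies at a vertex of the feasible set. List the vertices and price them.
oats only: max(23/7, 10/4) = 3.286 servings → $1.48.
strawberries only: max(23/2, 10/3) = 11.5 servings → $16.10.
oats + strawberries: the both-tight solution has a negative serving — not a feasible corner.
So the least-cost plan costs $1.48.

$1.48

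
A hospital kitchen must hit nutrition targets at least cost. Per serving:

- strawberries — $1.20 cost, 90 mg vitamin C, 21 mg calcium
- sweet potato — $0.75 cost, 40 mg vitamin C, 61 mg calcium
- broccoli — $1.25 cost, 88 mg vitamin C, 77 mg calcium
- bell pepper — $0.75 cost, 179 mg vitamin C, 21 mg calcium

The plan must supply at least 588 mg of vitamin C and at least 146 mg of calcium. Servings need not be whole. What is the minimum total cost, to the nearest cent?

$3.26

An LP optimum is at a vertex; with two nutrient constraints at most two foods are used. Check each candidate.
strawberries only: max(588/90, 146/21) = 6.952 servings → $8.34.
sweet potato only: max(588/40, 146/61) = 14.7 servings → $11.03.
broccoli only: max(588/88, 146/77) = 6.682 servings → $8.35.
bell pepper only: max(588/179, 146/21) = 6.952 servings → $5.21.
strawberries + sweet potato with both tight: 6.458 servings and 0.1703 servings → $7.88.
strawberries + broccoli with both tight: 6.381 servings and 0.1558 servings → $7.85.
strawberries + bell pepper: the both-tight solution has a negative serving — not a feasible corner.
sweet potato + broccoli: intersection lies outside the first quadrant.
sweet potato + bell pepper with both tight: 1.368 servings and 2.979 servings → $3.26.
broccoli + bell pepper with both tight: 1.155 servings and 2.717 servings → $3.48.
The minimum over all feasible corners is $3.26.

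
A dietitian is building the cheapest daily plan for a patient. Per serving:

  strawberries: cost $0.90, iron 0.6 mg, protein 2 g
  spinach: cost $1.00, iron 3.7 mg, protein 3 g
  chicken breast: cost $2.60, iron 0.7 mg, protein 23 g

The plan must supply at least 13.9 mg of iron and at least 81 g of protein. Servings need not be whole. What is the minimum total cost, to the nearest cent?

$11.25

For a min-cost LP with two ≥-constraints, a basic feasible solution has at most two positive variables.
strawberries only: max(13.9/0.6, 81/2) = 40.5 servings → $36.45.
spinach only: max(13.9/3.7, 81/3) = 27 servings → $27.00.
chicken breast only: max(13.9/0.7, 81/23) = 19.86 servings → $51.63.
strawberries + spinach: the both-tight solution has a negative serving — not a feasible corner.
strawberries + chicken breast with both tight: 21.21 servings and 1.677 servings → $23.45.
spinach + chicken breast with both tight: 3.169 servings and 3.108 servings → $11.25.
The minimum over all feasible corners is $11.25.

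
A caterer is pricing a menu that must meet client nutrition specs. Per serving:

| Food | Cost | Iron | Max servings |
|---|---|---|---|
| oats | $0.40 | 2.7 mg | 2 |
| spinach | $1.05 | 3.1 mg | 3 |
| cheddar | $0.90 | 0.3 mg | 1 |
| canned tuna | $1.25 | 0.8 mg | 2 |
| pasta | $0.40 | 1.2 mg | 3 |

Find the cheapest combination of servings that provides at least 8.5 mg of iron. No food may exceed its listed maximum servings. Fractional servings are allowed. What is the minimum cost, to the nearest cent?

Cost per mg of iron: oats $0.1481, pasta $0.3333, spinach $0.3387, canned tuna $1.5625, cheddar $3.0000.
Take 2 servings of oats: +5.4 mg iron for $0.80 (total $0.80, still need 3.1 mg).
Take 2.583 servings of pasta: +3.1 mg iron for $1.03 (total $1.83, still need 0.0 mg).
Filling from the cheapest source first is optimal under one linear minimum: $1.83.

$1.83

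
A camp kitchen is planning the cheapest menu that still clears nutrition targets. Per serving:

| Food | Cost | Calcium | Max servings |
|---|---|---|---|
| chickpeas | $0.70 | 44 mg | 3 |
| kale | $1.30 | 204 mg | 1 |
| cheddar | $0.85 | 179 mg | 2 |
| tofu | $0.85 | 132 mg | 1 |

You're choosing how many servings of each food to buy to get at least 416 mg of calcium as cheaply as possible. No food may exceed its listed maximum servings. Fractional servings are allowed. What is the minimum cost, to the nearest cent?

$2.07

Cost per mg of calcium: cheddar $0.0047, kale $0.0064, tofu $0.0064, chickpeas $0.0159.
Take 2 servings of cheddar: +358.0 mg calcium for $1.70 (total $1.70, still need 58.0 mg).
Take 0.2843 servings of kale: +58.0 mg calcium for $0.37 (total $2.07, still need 0.0 mg).
Filling from the cheapest source first is optimal under one linear minimum: $2.07.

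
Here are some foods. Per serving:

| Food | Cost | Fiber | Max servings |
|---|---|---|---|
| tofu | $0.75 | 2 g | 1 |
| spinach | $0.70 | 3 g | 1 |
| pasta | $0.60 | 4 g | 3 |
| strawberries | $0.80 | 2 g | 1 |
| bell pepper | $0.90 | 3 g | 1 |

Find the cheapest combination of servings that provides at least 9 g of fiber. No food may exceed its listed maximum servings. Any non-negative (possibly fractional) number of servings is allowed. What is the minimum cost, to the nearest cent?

Cost per g of fiber: pasta $0.1500, spinach $0.2333, bell pepper $0.3000, tofu $0.3750, strawberries $0.4000.
Take 2.25 servings of pasta: +9.0 g fiber for $1.35 (total $1.35, still need 0.0 g).
Filling from the cheapest source first is optimal under one linear minimum: $1.35.

$1.35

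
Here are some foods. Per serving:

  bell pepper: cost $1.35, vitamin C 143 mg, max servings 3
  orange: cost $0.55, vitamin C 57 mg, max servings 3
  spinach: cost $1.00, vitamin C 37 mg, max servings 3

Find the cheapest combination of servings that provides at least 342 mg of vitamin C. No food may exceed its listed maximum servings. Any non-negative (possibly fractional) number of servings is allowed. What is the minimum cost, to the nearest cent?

Cost per mg of vitamin C: bell pepper $0.0094, orange $0.0096, spinach $0.0270.
Take 2.392 servings of bell pepper: +342.0 mg vitamin C for $3.23 (total $3.23, still need 0.0 mg).
Filling from the cheapest source first is optimal under one linear minimum: $3.23.

$3.23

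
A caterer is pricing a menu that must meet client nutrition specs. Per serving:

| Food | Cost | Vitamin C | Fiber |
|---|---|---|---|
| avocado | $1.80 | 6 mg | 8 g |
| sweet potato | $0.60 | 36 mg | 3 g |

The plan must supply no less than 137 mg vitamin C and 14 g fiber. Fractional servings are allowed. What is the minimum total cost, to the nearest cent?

Compare the cost at each extreme point of the feasible region.
avocado only: max(137/6, 14/8) = 22.83 servings → $41.10.
sweet potato only: max(137/36, 14/3) = 4.667 servings → $2.80.
avocado + sweet potato with both tight: 0.3444 servings and 3.748 servings → $2.87.
The minimum over all feasible corners is $2.80.

$2.80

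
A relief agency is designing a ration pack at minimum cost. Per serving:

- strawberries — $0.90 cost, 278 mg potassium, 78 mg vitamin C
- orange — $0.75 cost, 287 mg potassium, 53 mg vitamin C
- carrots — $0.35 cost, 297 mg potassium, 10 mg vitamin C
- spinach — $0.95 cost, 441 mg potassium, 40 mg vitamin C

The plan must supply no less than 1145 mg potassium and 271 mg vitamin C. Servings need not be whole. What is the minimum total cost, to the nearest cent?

$3.29

An LP optimum is at a vertex; with two nutrient constraints at most two foods are used. Check each candidate.
strawberries only: max(1145/278, 271/78) = 4.119 servings → $3.71.
orange only: max(1145/287, 271/53) = 5.113 servings → $3.83.
carrots only: max(1145/297, 271/10) = 27.1 servings → $9.48.
spinach only: max(1145/441, 271/40) = 6.775 servings → $6.44.
strawberries + orange with both tight: 2.234 servings and 1.826 servings → $3.38.
strawberries + carrots with both tight: 3.386 servings and 0.6854 servings → $3.29.
strawberries + spinach with both tight: 3.167 servings and 0.6002 servings → $3.42.
orange + carrots: intersection lies outside the first quadrant.
orange + spinach with both targets exact would need a negative amount; discard.
carrots + spinach: the both-tight solution has a negative serving — not a feasible corner.
The minimum over all feasible corners is $3.29.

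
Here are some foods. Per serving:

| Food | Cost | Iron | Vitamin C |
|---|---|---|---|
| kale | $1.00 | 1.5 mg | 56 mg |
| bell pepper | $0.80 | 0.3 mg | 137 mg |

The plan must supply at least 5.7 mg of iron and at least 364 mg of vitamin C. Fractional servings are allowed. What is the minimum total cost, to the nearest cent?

Two binding constraints pin down two serving amounts, so the optimal mix uses at most two foods. The candidates are each food alone (scaled to the tighter of iron/vitamin C) and each pair with both constraints tight.
kale only: max(5.7/1.5, 364/56) = 6.5 servings → $6.50.
bell pepper only: max(5.7/0.3, 364/137) = 19 servings → $15.20.
kale + bell pepper with both tight: 3.56 servings and 1.202 servings → $4.52.
The minimum over all feasible corners is $4.52.

$4.52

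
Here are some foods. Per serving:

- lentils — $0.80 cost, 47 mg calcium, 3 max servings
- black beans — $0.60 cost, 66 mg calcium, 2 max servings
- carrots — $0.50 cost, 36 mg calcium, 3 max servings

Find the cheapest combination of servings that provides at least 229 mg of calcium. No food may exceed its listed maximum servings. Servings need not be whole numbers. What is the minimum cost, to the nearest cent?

$2.55

Cost per mg of calcium: black beans $0.0091, carrots $0.0139, lentils $0.0170.
Take 2 servings of black beans: +132.0 mg calcium for $1.20 (total $1.20, still need 97.0 mg).
Take 2.694 servings of carrots: +97.0 mg calcium for $1.35 (total $2.55, still need 0.0 mg).
Filling from the cheapest source first is optimal under one linear minimum: $2.55.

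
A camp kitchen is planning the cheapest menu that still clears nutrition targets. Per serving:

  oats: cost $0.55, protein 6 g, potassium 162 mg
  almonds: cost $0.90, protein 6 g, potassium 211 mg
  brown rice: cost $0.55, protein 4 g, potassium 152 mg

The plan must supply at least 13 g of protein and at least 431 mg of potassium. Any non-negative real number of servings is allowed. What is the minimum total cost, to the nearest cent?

$1.46

oats only: max(13/6, 431/162) = 2.66 servings → $1.46.
almonds only: max(13/6, 431/211) = 2.167 servings → $1.95.
brown rice only: max(13/4, 431/152) = 3.25 servings → $1.79.
oats + almonds with both tight: 0.534 servings and 1.633 servings → $1.76.
oats + brown rice with both tight: 0.9545 servings and 1.818 servings → $1.52.
almonds + brown rice with both targets exact would need a negative amount; discard.
So the least-cost plan costs $1.46.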